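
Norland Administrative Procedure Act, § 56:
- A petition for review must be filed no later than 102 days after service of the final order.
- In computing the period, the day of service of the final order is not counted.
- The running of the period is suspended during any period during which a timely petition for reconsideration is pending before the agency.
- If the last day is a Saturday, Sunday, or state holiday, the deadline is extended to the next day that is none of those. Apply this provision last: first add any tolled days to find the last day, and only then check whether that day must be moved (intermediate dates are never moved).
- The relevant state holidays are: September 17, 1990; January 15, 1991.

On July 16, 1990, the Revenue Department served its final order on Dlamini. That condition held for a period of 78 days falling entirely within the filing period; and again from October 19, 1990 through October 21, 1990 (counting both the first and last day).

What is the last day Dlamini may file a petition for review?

January 16, 1991

102 days after July 16, 1990 is October 26, 1990.
Tolling adds 78 days: October 26, 1990 + 78 days = January 12, 1991.
From October 19, 1990 through October 21, 1990 inclusive is 3 days; tolling adds 3 days: January 12, 1991 + 3 days = January 15, 1991.
January 15, 1991 is a listed holiday. The next qualifying day is January 16, 1991.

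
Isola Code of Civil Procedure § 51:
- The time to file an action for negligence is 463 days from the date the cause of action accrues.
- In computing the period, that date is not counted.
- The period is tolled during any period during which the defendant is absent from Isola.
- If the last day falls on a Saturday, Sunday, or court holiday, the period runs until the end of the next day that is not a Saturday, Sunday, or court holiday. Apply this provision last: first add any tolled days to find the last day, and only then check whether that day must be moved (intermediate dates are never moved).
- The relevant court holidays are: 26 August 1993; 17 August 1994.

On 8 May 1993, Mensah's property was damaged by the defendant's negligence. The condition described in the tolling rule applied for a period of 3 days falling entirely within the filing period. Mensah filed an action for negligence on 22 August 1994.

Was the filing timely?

No

463 days after 8 May 1993 is August 14, 1994.
Tolling adds 3 days: August 14, 1994 + 3 days = August 17, 1994.
August 17, 1994 is a listed holiday. The next qualifying day is August 18, 1994.
The deadline is August 18, 1994; the filing on August 22, 1994 is after that date.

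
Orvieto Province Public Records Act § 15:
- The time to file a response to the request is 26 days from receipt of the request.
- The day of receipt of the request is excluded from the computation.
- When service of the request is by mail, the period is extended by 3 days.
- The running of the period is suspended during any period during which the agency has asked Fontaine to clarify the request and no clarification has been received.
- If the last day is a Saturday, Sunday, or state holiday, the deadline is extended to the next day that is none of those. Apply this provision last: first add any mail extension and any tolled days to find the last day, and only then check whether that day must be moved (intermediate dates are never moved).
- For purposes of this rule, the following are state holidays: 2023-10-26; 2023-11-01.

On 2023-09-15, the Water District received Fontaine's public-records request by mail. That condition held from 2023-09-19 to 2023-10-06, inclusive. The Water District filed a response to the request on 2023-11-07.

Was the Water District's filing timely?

26 days after 2023-09-15 is October 11, 2023.
Service was by mail, adding 3 days: October 11, 2023 + 3 days = October 14, 2023.
From September 19, 2023 through October 6, 2023 inclusive is 18 days; tolling adds 18 days: October 14, 2023 + 18 days = November 1, 2023.
November 1, 2023 is a listed holiday. The next qualifying day is November 2, 2023.
The deadline is November 2, 2023; the filing on November 7, 2023 is after that date.

No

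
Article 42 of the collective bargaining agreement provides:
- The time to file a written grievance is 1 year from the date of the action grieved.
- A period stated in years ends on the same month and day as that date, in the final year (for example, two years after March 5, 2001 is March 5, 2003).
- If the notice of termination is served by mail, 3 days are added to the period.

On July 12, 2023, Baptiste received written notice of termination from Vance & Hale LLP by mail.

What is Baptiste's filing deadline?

1 year after July 12, 2023 is July 12, 2024.
Service was by mail, adding 3 days: July 12, 2024 + 3 days = July 15, 2024.

July 15, 2024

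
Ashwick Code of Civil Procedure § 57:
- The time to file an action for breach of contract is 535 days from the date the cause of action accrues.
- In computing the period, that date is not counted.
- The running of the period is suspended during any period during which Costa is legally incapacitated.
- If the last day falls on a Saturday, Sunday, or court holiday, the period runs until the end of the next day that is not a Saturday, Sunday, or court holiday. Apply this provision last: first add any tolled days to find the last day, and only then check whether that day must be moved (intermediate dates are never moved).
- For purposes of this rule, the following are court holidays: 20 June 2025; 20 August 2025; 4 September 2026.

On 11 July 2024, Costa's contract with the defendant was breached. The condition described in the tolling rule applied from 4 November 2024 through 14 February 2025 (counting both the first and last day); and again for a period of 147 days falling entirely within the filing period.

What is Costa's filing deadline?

535 days after 11 July 2024 is December 28, 2025.
From November 4, 2024 through February 14, 2025 inclusive is 103 days; tolling adds 103 days: December 28, 2025 + 103 days = April 10, 2026.
Tolling adds 147 days: April 10, 2026 + 147 days = September 4, 2026.
September 4, 2026 is a listed holiday; September 5, 2026 is Saturday; September 6, 2026 is Sunday. The next qualifying day is September 7, 2026.

September 7, 2026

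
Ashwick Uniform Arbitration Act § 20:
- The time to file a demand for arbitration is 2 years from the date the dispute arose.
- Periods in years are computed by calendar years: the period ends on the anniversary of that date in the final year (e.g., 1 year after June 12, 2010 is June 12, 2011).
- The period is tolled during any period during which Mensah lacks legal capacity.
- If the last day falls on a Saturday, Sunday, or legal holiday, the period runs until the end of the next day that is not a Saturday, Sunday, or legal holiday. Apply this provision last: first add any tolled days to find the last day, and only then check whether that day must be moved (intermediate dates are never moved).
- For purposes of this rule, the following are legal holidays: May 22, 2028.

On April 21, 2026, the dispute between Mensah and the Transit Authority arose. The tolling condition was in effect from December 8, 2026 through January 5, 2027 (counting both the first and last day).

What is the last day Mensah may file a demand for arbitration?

May 23, 2028

2 years after April 21, 2026 is April 21, 2028.
From December 8, 2026 through January 5, 2027 inclusive is 29 days; tolling adds 29 days: April 21, 2028 + 29 days = May 20, 2028.
May 20, 2028 is Saturday; May 21, 2028 is Sunday; May 22, 2028 is a listed holiday. The next qualifying day is May 23, 2028.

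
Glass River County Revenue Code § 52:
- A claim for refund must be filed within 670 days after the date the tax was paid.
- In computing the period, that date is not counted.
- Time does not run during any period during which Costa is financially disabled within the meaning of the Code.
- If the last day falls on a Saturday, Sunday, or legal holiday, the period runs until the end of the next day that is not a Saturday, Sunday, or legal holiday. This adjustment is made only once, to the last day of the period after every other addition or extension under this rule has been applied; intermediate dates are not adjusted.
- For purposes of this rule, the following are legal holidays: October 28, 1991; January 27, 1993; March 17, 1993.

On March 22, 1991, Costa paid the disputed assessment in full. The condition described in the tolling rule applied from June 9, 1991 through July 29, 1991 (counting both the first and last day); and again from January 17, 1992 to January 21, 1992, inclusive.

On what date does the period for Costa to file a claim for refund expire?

March 18, 1993

670 days after March 22, 1991 is January 20, 1993.
From June 9, 1991 through July 29, 1991 inclusive is 51 days; tolling adds 51 days: January 20, 1993 + 51 days = March 12, 1993.
From January 17, 1992 through January 21, 1992 inclusive is 5 days; tolling adds 5 days: March 12, 1993 + 5 days = March 17, 1993.
March 17, 1993 is a listed holiday. The next qualifying day is March 18, 1993.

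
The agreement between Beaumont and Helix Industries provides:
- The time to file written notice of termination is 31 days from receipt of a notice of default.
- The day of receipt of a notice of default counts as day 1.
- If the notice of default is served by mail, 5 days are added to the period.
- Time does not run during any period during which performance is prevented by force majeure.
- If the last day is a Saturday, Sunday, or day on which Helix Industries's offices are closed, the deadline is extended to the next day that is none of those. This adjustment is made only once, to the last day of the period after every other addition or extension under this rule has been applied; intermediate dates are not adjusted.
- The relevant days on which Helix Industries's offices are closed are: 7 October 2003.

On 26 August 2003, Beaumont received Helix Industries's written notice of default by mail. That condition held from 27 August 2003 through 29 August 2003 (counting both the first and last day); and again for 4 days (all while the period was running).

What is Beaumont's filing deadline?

October 8, 2003

Counting 26 August 2003 as day 1, day 31 is September 25, 2003.
Service was by mail, adding 5 days: September 25, 2003 + 5 days = September 30, 2003.
From August 27, 2003 through August 29, 2003 inclusive is 3 days; tolling adds 3 days: September 30, 2003 + 3 days = October 3, 2003.
Tolling adds 4 days: October 3, 2003 + 4 days = October 7, 2003.
October 7, 2003 is a listed holiday. The next qualifying day is October 8, 2003.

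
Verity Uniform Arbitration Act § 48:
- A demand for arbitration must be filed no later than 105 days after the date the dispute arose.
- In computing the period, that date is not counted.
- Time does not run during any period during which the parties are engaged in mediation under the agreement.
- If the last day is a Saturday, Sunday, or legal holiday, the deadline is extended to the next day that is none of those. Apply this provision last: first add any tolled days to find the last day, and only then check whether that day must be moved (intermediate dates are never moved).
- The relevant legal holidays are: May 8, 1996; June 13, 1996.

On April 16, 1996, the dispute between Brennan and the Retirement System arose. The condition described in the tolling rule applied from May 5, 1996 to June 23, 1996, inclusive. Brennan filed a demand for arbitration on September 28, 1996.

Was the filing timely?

105 days after April 16, 1996 is July 30, 1996.
From May 5, 1996 through June 23, 1996 inclusive is 50 days; tolling adds 50 days: July 30, 1996 + 50 days = September 18, 1996.
September 18, 1996 is a Wednesday and not a legal holiday, so no extension applies.
The deadline is September 18, 1996; the filing on September 28, 1996 is after that date.

No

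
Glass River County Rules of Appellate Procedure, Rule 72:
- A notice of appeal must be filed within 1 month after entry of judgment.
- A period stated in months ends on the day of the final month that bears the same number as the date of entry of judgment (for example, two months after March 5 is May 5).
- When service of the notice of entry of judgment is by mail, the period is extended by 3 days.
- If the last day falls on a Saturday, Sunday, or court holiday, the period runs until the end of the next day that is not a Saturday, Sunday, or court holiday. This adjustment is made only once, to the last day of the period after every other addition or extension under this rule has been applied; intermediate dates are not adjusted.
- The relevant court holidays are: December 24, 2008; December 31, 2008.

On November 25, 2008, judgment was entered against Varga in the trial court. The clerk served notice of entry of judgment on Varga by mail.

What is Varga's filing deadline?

December 29, 2008

1 month after November 25, 2008 is December 25, 2008.
Service was by mail, adding 3 days: December 25, 2008 + 3 days = December 28, 2008.
December 28, 2008 is Sunday. The next qualifying day is December 29, 2008.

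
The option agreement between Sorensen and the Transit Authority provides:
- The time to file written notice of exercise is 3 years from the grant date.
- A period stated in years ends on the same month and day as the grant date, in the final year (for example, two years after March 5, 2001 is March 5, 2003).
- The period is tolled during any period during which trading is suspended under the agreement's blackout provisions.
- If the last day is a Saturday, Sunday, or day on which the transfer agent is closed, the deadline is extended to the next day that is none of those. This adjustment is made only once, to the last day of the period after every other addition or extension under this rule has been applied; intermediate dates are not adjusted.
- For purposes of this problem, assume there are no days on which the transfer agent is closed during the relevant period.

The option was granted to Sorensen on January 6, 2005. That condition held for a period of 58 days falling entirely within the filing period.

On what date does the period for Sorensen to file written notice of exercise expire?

3 years after January 6, 2005 is January 6, 2008.
Tolling adds 58 days: January 6, 2008 + 58 days = March 4, 2008.
March 4, 2008 is a Tuesday and not a day on which the transfer agent is closed, so no extension applies.

March 4, 2008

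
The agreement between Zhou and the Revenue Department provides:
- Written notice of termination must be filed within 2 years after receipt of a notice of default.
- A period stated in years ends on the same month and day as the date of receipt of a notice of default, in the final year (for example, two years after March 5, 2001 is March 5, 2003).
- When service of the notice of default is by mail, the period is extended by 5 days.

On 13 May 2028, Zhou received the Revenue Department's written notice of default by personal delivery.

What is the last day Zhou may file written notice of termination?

2 years after 13 May 2028 is May 13, 2030.
Service was not by mail, so no mail extension applies.

May 13, 2030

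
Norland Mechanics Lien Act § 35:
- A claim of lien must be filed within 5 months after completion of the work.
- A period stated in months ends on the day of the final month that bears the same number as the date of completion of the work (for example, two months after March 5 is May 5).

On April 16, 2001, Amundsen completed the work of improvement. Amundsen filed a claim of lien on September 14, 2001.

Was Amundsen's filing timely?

Yes

5 months after April 16, 2001 is September 16, 2001.
The deadline is September 16, 2001; the filing on September 14, 2001 is on or before that date.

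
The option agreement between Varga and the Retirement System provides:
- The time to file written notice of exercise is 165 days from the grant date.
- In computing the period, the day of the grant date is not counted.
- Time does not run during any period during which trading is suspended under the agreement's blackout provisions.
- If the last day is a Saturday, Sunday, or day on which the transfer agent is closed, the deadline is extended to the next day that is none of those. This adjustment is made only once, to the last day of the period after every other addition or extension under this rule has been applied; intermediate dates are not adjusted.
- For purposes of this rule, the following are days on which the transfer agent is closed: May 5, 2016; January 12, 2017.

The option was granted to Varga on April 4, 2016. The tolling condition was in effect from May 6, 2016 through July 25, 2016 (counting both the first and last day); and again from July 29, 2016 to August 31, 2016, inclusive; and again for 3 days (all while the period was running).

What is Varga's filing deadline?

165 days after April 4, 2016 is September 16, 2016.
From May 6, 2016 through July 25, 2016 inclusive is 81 days; tolling adds 81 days: September 16, 2016 + 81 days = December 6, 2016.
From July 29, 2016 through August 31, 2016 inclusive is 34 days; tolling adds 34 days: December 6, 2016 + 34 days = January 9, 2017.
Tolling adds 3 days: January 9, 2017 + 3 days = January 12, 2017.
January 12, 2017 is a listed holiday. The next qualifying day is January 13, 2017.

January 13, 2017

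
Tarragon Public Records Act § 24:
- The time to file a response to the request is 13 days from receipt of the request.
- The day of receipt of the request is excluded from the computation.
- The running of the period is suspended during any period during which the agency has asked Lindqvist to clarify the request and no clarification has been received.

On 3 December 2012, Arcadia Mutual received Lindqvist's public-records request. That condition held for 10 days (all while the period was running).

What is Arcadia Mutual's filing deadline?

December 26, 2012

13 days after 3 December 2012 is December 16, 2012.
Tolling adds 10 days: December 16, 2012 + 10 days = December 26, 2012.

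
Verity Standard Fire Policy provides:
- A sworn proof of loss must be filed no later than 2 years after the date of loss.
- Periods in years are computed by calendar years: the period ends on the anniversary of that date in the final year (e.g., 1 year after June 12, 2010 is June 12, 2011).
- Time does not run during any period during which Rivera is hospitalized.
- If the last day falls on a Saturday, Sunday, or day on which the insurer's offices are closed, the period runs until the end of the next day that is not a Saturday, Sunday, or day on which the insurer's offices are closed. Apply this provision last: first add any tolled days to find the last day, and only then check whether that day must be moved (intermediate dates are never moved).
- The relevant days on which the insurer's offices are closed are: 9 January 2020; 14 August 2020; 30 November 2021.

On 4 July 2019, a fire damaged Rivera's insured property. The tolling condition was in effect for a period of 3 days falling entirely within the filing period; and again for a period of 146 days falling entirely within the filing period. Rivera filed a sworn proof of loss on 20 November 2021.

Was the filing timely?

Yes

2 years after 4 July 2019 is July 4, 2021.
Tolling adds 3 days: July 4, 2021 + 3 days = July 7, 2021.
Tolling adds 146 days: July 7, 2021 + 146 days = November 30, 2021.
November 30, 2021 is a listed holiday. The next qualifying day is December 1, 2021.
The deadline is December 1, 2021; the filing on November 20, 2021 is on or before that date.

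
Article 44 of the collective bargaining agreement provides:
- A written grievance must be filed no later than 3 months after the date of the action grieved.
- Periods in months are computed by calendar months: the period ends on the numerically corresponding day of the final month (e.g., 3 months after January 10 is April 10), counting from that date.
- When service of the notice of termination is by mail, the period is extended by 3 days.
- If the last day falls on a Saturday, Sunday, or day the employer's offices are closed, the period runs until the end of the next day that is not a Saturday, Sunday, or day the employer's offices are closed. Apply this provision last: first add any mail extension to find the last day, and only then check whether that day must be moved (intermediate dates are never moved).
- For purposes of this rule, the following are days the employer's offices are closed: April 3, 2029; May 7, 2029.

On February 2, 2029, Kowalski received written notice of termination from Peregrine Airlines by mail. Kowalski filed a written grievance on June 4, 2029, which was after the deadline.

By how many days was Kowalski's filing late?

3 months after February 2, 2029 is May 2, 2029.
Service was by mail, adding 3 days: May 2, 2029 + 3 days = May 5, 2029.
May 5, 2029 is Saturday; May 6, 2029 is Sunday; May 7, 2029 is a listed holiday. The next qualifying day is May 8, 2029.
The deadline is May 8, 2029; from May 8, 2029 to June 4, 2029 is 27 days.

27 days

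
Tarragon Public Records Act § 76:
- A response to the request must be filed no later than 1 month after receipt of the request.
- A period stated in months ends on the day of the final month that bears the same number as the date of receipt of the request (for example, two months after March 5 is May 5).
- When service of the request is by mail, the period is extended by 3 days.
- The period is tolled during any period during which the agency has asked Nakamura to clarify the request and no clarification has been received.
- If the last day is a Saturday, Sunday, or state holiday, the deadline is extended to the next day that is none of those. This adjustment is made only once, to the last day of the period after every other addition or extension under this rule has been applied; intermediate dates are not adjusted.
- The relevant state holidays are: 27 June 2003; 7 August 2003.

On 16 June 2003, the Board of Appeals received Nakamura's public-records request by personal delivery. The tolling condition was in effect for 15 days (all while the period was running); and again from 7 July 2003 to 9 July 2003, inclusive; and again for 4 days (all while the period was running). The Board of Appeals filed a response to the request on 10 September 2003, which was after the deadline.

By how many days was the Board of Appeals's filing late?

1 month after 16 June 2003 is July 16, 2003.
Service was not by mail, so no mail extension applies.
Tolling adds 15 days: July 16, 2003 + 15 days = July 31, 2003.
From July 7, 2003 through July 9, 2003 inclusive is 3 days; tolling adds 3 days: July 31, 2003 + 3 days = August 3, 2003.
Tolling adds 4 days: August 3, 2003 + 4 days = August 7, 2003.
August 7, 2003 is a listed holiday. The next qualifying day is August 8, 2003.
The deadline is August 8, 2003; from August 8, 2003 to September 10, 2003 is 33 days.

33 days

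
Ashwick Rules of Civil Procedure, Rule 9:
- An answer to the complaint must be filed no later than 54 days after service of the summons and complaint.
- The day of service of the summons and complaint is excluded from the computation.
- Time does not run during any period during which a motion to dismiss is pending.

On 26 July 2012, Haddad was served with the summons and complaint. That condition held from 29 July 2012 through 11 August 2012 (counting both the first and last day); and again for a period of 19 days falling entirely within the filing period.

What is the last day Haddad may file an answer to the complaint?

54 days after 26 July 2012 is September 18, 2012.
From July 29, 2012 through August 11, 2012 inclusive is 14 days; tolling adds 14 days: September 18, 2012 + 14 days = October 2, 2012.
Tolling adds 19 days: October 2, 2012 + 19 days = October 21, 2012.

October 21, 2012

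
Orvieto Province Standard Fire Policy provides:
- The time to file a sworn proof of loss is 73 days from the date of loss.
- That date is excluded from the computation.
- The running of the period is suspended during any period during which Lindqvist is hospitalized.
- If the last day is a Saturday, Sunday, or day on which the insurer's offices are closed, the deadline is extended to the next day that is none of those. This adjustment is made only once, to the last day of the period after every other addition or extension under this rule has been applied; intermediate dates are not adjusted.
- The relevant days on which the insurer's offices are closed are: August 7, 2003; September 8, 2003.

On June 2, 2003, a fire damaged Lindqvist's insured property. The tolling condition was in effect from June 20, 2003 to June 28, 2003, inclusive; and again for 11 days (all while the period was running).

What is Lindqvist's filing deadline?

73 days after June 2, 2003 is August 14, 2003.
From June 20, 2003 through June 28, 2003 inclusive is 9 days; tolling adds 9 days: August 14, 2003 + 9 days = August 23, 2003.
Tolling adds 11 days: August 23, 2003 + 11 days = September 3, 2003.
September 3, 2003 is a Wednesday and not a day on which the insurer's offices are closed, so no extension applies.

September 3, 2003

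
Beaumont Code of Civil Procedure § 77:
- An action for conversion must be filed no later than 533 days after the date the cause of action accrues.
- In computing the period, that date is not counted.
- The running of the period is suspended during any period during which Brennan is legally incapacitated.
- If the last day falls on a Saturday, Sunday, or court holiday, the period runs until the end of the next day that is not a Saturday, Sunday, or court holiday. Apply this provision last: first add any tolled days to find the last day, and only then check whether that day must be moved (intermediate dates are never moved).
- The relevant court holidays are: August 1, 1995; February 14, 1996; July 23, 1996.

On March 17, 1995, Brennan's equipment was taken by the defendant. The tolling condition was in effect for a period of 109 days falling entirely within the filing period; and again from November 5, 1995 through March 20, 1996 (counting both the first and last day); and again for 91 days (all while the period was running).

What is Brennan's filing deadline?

533 days after March 17, 1995 is August 31, 1996.
Tolling adds 109 days: August 31, 1996 + 109 days = December 18, 1996.
From November 5, 1995 through March 20, 1996 inclusive is 137 days; tolling adds 137 days: December 18, 1996 + 137 days = May 4, 1997.
Tolling adds 91 days: May 4, 1997 + 91 days = August 3, 1997.
August 3, 1997 is Sunday. The next qualifying day is August 4, 1997.

August 4, 1997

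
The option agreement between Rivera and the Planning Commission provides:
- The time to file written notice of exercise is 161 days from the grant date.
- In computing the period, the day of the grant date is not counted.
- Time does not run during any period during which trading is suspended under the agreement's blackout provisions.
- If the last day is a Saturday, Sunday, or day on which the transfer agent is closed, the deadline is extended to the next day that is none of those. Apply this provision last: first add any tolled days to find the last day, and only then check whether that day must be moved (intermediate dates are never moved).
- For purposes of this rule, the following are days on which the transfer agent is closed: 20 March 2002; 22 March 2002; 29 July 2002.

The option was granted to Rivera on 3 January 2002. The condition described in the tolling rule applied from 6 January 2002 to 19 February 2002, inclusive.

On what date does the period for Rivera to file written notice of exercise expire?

July 30, 2002

161 days after 3 January 2002 is June 13, 2002.
From January 6, 2002 through February 19, 2002 inclusive is 45 days; tolling adds 45 days: June 13, 2002 + 45 days = July 28, 2002.
July 28, 2002 is Sunday; July 29, 2002 is a listed holiday. The next qualifying day is July 30, 2002.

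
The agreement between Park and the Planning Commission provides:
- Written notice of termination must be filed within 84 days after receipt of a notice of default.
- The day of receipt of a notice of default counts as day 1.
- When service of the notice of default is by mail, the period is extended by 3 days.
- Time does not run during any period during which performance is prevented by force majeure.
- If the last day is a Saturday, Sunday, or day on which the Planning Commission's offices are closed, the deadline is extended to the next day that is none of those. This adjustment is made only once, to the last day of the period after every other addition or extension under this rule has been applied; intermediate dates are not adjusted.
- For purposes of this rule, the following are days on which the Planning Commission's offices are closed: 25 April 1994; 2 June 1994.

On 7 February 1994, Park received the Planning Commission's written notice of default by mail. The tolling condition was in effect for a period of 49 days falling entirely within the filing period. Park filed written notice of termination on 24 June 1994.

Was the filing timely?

No

Counting 7 February 1994 as day 1, day 84 is May 1, 1994.
Service was by mail, adding 3 days: May 1, 1994 + 3 days = May 4, 1994.
Tolling adds 49 days: May 4, 1994 + 49 days = June 22, 1994.
June 22, 1994 is a Wednesday and not a day on which the Planning Commission's offices are closed, so no extension applies.
The deadline is June 22, 1994; the filing on June 24, 1994 is after that date.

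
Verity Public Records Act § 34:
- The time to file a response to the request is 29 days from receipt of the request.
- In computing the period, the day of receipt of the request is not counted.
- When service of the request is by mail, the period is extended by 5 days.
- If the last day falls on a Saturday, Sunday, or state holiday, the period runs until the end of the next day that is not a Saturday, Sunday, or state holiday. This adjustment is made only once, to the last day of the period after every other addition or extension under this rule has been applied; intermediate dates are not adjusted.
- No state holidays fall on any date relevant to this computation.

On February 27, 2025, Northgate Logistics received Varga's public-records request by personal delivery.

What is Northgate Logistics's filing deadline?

29 days after February 27, 2025 is March 28, 2025.
Service was not by mail, so no mail extension applies.
March 28, 2025 is a Friday and not a state holiday, so no extension applies.

March 28, 2025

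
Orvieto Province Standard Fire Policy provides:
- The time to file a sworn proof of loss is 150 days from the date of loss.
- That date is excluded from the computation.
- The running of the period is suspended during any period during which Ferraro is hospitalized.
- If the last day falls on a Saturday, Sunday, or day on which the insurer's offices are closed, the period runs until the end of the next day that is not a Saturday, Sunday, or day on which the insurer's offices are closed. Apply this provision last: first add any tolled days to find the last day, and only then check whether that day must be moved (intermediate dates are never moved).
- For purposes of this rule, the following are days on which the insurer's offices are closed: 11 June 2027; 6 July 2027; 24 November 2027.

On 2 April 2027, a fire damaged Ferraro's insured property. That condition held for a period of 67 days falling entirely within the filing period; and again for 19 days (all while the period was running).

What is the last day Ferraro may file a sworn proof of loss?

150 days after 2 April 2027 is August 30, 2027.
Tolling adds 67 days: August 30, 2027 + 67 days = November 5, 2027.
Tolling adds 19 days: November 5, 2027 + 19 days = November 24, 2027.
November 24, 2027 is a listed holiday. The next qualifying day is November 25, 2027.

November 25, 2027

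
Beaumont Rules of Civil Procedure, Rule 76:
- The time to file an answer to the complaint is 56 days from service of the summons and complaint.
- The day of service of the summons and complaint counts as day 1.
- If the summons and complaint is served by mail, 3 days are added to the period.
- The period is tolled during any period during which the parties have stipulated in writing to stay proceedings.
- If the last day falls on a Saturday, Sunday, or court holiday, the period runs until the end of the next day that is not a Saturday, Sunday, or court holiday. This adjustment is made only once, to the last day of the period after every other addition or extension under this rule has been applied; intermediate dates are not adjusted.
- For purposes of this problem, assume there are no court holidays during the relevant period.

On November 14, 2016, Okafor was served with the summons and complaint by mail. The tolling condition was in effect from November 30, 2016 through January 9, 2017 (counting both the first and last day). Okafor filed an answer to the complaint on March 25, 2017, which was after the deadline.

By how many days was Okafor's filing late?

Counting November 14, 2016 as day 1, day 56 is January 8, 2017.
Service was by mail, adding 3 days: January 8, 2017 + 3 days = January 11, 2017.
From November 30, 2016 through January 9, 2017 inclusive is 41 days; tolling adds 41 days: January 11, 2017 + 41 days = February 21, 2017.
February 21, 2017 is a Tuesday and not a court holiday, so no extension applies.
The deadline is February 21, 2017; from February 21, 2017 to March 25, 2017 is 32 days.

32 days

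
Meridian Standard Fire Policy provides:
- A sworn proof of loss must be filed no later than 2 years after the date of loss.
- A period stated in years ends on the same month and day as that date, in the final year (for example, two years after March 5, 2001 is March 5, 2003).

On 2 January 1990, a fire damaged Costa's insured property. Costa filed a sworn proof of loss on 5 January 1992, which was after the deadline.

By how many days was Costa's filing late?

2 years after 2 January 1990 is January 2, 1992.
The deadline is January 2, 1992; from January 2, 1992 to January 5, 1992 is 3 days.

3 days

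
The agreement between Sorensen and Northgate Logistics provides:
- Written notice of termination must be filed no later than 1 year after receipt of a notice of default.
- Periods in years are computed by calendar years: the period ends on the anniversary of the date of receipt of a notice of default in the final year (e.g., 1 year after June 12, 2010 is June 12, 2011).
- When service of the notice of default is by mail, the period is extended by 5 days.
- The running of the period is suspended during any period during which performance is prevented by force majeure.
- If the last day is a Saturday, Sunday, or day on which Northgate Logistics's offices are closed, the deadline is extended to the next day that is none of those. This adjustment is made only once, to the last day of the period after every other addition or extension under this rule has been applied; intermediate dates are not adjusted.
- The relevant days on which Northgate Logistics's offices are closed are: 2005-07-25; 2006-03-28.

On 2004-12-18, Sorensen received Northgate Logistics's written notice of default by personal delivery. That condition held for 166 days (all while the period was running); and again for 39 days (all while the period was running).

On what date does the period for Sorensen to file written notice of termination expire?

1 year after 2004-12-18 is December 18, 2005.
Service was not by mail, so no mail extension applies.
Tolling adds 166 days: December 18, 2005 + 166 days = June 2, 2006.
Tolling adds 39 days: June 2, 2006 + 39 days = July 11, 2006.
July 11, 2006 is a Tuesday and not a day on which Northgate Logistics's offices are closed, so no extension applies.

July 11, 2006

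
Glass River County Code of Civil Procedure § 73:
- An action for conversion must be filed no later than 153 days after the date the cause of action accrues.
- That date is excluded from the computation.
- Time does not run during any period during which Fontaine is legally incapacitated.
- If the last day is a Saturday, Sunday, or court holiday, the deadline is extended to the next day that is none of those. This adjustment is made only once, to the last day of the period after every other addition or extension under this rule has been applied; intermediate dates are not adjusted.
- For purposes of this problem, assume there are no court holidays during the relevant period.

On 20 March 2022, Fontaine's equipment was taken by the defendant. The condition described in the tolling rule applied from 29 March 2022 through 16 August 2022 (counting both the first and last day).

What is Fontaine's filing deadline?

153 days after 20 March 2022 is August 20, 2022.
From March 29, 2022 through August 16, 2022 inclusive is 141 days; tolling adds 141 days: August 20, 2022 + 141 days = January 8, 2023.
January 8, 2023 is Sunday. The next qualifying day is January 9, 2023.

January 9, 2023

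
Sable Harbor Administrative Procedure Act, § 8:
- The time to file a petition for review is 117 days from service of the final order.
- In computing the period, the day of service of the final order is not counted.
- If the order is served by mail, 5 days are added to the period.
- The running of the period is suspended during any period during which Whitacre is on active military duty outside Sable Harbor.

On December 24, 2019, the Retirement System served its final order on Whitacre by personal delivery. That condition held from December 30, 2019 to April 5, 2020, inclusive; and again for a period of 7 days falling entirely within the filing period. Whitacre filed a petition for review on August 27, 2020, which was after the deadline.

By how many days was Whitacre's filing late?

117 days after December 24, 2019 is April 19, 2020.
Service was not by mail, so no mail extension applies.
From December 30, 2019 through April 5, 2020 inclusive is 98 days; tolling adds 98 days: April 19, 2020 + 98 days = July 26, 2020.
Tolling adds 7 days: July 26, 2020 + 7 days = August 2, 2020.
The deadline is August 2, 2020; from August 2, 2020 to August 27, 2020 is 25 days.

25 days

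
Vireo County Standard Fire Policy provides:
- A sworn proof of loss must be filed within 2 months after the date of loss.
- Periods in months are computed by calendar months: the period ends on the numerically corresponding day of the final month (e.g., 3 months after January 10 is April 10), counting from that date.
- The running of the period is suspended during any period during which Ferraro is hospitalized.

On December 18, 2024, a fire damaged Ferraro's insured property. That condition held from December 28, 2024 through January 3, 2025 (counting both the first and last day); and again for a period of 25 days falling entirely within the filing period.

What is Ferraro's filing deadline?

March 22, 2025

2 months after December 18, 2024 is February 18, 2025.
From December 28, 2024 through January 3, 2025 inclusive is 7 days; tolling adds 7 days: February 18, 2025 + 7 days = February 25, 2025.
Tolling adds 25 days: February 25, 2025 + 25 days = March 22, 2025.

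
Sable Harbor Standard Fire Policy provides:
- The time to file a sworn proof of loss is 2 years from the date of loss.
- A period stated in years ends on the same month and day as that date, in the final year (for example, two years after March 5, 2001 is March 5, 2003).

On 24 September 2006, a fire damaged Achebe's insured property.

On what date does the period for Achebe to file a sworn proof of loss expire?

September 24, 2008

2 years after 24 September 2006 is September 24, 2008.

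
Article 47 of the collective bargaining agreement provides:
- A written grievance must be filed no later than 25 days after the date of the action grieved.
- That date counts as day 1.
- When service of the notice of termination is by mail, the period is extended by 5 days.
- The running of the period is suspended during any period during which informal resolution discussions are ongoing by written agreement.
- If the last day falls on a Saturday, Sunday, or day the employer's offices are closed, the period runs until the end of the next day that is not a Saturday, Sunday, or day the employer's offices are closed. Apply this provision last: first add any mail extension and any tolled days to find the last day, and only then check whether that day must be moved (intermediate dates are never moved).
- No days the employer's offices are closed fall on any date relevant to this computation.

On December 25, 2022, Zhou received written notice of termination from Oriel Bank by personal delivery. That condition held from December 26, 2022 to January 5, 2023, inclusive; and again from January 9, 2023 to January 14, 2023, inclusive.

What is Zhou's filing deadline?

February 6, 2023

Counting December 25, 2022 as day 1, day 25 is January 18, 2023.
Service was not by mail, so no mail extension applies.
From December 26, 2022 through January 5, 2023 inclusive is 11 days; tolling adds 11 days: January 18, 2023 + 11 days = January 29, 2023.
From January 9, 2023 through January 14, 2023 inclusive is 6 days; tolling adds 6 days: January 29, 2023 + 6 days = February 4, 2023.
February 4, 2023 is Saturday; February 5, 2023 is Sunday. The next qualifying day is February 6, 2023.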